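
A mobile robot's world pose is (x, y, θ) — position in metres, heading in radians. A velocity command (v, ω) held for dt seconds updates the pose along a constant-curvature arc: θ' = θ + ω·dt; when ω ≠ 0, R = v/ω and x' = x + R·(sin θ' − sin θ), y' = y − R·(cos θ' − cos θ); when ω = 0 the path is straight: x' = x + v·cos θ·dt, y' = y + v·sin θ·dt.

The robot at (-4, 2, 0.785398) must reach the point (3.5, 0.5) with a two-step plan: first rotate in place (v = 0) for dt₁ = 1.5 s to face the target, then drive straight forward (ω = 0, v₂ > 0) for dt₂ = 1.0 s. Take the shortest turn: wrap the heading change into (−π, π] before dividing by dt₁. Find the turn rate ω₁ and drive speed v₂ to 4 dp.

ω₁ = -0.6552, v₂ = 7.6485

heading to target = atan2(0.5−2, 3.5−-4) = -0.1974
Δθ = wrap(-0.1974 − 0.7854) = -0.9828; ω₁ = Δθ/dt₁ = -0.6552
distance = √((3.5−-4)² + (0.5−2)²) = 7.6485; v₂ = distance/dt₂ = 7.6485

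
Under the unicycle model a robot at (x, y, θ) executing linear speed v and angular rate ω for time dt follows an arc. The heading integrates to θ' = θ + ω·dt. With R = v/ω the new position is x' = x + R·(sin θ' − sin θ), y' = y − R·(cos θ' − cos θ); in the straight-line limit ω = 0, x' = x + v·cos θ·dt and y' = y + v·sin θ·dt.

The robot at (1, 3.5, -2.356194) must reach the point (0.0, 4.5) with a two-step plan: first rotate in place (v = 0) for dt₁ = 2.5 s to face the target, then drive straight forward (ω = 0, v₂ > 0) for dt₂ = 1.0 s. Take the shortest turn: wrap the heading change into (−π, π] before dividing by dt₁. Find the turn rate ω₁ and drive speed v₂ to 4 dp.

ω₁ = -0.6283, v₂ = 1.4142

heading to target = atan2(4.5−3.5, 0−1) = 2.3562
Δθ = wrap(2.3562 − -2.3562) = -1.5708; ω₁ = Δθ/dt₁ = -0.6283
distance = √((0−1)² + (4.5−3.5)²) = 1.4142; v₂ = distance/dt₂ = 1.4142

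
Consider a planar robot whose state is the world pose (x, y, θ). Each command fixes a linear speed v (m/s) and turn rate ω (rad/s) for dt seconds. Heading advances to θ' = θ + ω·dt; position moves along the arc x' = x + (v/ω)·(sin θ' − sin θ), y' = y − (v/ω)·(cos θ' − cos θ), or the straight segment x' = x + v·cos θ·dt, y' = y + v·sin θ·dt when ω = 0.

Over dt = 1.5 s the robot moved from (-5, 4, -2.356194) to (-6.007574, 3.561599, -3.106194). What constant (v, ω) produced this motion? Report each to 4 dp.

Δθ = -3.106194 − -2.356194 = -0.750000
ω = Δθ/dt = -0.750000/1.5 = -0.5000
R = Δx/(sin θ' − sin θ) = -1.5000
v = R·ω = -1.5000·-0.5000 = 0.7500

v = 0.7500, ω = -0.5000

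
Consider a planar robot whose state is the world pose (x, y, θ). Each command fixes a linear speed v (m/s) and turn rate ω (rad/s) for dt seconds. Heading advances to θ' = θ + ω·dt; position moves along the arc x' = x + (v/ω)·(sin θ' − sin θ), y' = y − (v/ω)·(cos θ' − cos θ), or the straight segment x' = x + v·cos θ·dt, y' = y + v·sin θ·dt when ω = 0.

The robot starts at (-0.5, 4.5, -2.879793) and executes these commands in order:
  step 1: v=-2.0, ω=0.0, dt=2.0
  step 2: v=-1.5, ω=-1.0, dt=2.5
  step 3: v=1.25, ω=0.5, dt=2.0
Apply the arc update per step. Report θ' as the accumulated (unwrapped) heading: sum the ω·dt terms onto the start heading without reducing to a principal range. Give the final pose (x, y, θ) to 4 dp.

step 1: θ'=-2.8798 (straight) → pose (3.3637, 5.5353, -2.8798)
step 2: θ'=-5.3798 (R=1.5000) → pose (4.9301, 3.1580, -5.3798)
step 3: θ'=-4.3798 (R=2.5000) → pose (5.3295, 5.5216, -4.3798)

(5.3295, 5.5216, -4.3798)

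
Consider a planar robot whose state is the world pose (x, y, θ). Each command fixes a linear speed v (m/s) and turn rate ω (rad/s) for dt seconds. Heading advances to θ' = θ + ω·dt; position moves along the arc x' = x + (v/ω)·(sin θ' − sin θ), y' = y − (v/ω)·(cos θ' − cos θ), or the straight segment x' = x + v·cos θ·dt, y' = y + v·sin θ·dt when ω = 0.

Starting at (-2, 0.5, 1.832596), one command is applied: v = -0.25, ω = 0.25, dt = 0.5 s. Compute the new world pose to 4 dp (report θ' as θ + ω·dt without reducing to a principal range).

θ' = 1.8326 + 0.25·0.5 = 1.9576
R = v/ω = -0.25/0.25 = -1.0000
x' = -2 + -1.0000·(sin 1.9576 − sin 1.8326) = -1.9602
y' = 0.5 − -1.0000·(cos 1.9576 − cos 1.8326) = 0.3816

(-1.9602, 0.3816, 1.9576)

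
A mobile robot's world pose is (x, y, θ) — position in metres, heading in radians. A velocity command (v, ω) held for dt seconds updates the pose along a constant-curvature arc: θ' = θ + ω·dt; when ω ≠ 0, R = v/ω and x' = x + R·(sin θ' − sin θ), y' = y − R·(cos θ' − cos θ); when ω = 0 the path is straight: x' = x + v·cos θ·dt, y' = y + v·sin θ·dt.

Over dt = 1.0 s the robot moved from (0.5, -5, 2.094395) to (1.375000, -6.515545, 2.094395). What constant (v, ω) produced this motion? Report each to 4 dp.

v = -1.7500, ω = 0.0000

Δθ = 2.094395 − 2.094395 = 0.000000
ω = Δθ/dt = 0.000000/1.0 = 0.0000
ω = 0 → v = (Δx·cos θ + Δy·sin θ)/dt = -1.7500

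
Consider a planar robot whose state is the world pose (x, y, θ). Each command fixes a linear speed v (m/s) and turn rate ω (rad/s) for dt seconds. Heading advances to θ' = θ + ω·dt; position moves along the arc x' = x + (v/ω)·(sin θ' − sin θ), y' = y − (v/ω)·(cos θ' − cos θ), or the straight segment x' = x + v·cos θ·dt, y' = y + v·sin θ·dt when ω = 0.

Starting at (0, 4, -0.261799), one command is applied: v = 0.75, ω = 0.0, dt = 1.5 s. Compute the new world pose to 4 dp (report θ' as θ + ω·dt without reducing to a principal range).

θ' = -0.2618 + 0.0·1.5 = -0.2618
ω = 0 → straight: x' = 0 + 0.75·cos(-0.2618)·1.5 = 1.0867
y' = 4 + 0.75·sin(-0.2618)·1.5 = 3.7088

(1.0867, 3.7088, -0.2618)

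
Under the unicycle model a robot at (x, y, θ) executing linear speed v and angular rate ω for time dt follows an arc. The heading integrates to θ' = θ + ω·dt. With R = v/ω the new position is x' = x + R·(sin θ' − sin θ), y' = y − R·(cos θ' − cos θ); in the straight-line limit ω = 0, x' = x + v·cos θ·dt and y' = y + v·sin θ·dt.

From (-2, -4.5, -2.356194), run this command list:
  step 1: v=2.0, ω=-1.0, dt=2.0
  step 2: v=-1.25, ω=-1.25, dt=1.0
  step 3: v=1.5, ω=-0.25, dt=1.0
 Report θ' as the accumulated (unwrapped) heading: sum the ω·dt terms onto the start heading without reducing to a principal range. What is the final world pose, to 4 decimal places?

(-4.3256, -4.1269, -5.8562)

step 1: θ'=-4.3562 (R=-2.0000) → pose (-5.2887, -3.7832, -4.3562)
step 2: θ'=-5.6062 (R=1.0000) → pose (-5.5995, -4.9114, -5.6062)
step 3: θ'=-5.8562 (R=-6.0000) → pose (-4.3256, -4.1269, -5.8562)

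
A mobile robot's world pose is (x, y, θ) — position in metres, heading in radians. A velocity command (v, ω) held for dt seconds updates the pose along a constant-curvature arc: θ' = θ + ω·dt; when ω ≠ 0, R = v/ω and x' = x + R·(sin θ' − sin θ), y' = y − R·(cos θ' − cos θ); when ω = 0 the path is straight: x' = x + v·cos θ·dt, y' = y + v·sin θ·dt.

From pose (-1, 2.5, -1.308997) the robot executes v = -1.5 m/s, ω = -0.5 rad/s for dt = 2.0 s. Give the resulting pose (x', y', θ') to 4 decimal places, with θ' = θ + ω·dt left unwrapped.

θ' = -1.3090 + -0.5·2.0 = -2.3090
R = v/ω = -1.5/-0.5 = 3.0000
x' = -1 + 3.0000·(sin -2.3090 − sin -1.3090) = -0.3213
y' = 2.5 − 3.0000·(cos -2.3090 − cos -1.3090) = 5.2953

(-0.3213, 5.2953, -2.3090)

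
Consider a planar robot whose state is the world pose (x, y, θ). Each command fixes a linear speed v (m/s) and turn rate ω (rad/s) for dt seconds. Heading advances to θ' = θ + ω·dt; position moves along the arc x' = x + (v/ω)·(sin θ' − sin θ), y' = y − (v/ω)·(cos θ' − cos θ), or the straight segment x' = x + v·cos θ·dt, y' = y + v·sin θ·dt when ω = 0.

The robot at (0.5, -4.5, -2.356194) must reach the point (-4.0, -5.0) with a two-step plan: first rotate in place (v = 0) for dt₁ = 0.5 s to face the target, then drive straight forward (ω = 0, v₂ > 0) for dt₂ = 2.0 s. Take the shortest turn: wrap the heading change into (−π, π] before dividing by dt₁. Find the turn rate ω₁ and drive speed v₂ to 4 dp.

ω₁ = -1.3495, v₂ = 2.2638

heading to target = atan2(-5−-4.5, -4−0.5) = -3.0309
Δθ = wrap(-3.0309 − -2.3562) = -0.6747; ω₁ = Δθ/dt₁ = -1.3495
distance = √((-4−0.5)² + (-5−-4.5)²) = 4.5277; v₂ = distance/dt₂ = 2.2638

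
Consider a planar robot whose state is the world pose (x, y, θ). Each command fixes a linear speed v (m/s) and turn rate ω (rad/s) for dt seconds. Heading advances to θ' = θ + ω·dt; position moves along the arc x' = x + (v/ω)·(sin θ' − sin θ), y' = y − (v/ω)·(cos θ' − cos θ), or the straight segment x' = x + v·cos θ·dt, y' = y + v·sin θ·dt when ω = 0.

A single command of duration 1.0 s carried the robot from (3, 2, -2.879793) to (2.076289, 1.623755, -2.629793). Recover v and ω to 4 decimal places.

Δθ = -2.629793 − -2.879793 = 0.250000
ω = Δθ/dt = 0.250000/1.0 = 0.2500
R = Δx/(sin θ' − sin θ) = 4.0000
v = R·ω = 4.0000·0.2500 = 1.0000

v = 1.0000, ω = 0.2500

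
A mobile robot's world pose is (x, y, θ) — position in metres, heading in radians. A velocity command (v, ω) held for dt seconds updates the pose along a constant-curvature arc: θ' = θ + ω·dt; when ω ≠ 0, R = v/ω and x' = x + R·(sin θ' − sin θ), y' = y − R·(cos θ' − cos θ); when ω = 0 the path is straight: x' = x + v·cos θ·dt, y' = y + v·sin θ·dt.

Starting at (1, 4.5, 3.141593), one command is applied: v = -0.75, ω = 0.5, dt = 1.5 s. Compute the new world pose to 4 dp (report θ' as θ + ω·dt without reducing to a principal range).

(2.0225, 4.9025, 3.8916)

θ' = 3.1416 + 0.5·1.5 = 3.8916
R = v/ω = -0.75/0.5 = -1.5000
x' = 1 + -1.5000·(sin 3.8916 − sin 3.1416) = 2.0225
y' = 4.5 − -1.5000·(cos 3.8916 − cos 3.1416) = 4.9025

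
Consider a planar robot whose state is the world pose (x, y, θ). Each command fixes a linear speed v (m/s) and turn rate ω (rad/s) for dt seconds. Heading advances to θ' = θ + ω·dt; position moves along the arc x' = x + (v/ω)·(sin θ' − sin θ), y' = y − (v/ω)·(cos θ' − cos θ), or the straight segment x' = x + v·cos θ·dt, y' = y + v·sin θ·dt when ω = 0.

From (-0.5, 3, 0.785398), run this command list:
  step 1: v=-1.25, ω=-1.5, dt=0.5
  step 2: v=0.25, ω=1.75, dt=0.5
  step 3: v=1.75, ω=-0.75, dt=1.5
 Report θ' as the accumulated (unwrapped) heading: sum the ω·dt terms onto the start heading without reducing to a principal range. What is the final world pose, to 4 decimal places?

step 1: θ'=0.0354 (R=0.8333) → pose (-1.0598, 2.7564, 0.0354)
step 2: θ'=0.9104 (R=0.1429) → pose (-0.9520, 2.8116, 0.9104)
step 3: θ'=-0.2146 (R=-2.3333) → pose (1.3877, 3.6600, -0.2146)

(1.3877, 3.6600, -0.2146)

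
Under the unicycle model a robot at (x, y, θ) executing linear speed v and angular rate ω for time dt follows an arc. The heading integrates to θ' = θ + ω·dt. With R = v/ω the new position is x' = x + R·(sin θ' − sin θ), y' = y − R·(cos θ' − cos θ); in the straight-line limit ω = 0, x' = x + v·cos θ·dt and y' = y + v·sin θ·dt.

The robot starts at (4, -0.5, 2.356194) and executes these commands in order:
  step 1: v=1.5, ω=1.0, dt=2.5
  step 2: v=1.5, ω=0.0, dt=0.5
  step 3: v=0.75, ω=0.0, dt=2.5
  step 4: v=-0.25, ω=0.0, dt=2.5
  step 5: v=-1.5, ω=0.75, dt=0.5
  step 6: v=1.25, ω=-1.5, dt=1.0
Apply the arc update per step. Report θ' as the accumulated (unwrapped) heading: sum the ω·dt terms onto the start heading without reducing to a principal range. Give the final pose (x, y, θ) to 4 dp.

step 1: θ'=4.8562 (R=1.5000) → pose (1.4548, -1.7756, 4.8562)
step 2: θ'=4.8562 (straight) → pose (1.5623, -2.5179, 4.8562)
step 3: θ'=4.8562 (straight) → pose (1.8310, -4.3735, 4.8562)
step 4: θ'=4.8562 (straight) → pose (1.7414, -3.7550, 4.8562)
step 5: θ'=5.2312 (R=-2.0000) → pose (1.4989, -3.0499, 5.2312)
step 6: θ'=3.7312 (R=-0.8333) → pose (1.2386, -4.1558, 3.7312)

(1.2386, -4.1558, 3.7312)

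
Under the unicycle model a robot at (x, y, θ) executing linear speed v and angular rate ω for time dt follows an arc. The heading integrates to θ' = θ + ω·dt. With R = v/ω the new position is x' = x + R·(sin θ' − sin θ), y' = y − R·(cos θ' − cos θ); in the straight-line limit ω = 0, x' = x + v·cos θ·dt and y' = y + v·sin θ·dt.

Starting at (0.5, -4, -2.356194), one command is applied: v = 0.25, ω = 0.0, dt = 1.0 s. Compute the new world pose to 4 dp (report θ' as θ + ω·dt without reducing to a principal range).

(0.3232, -4.1768, -2.3562)

θ' = -2.3562 + 0.0·1.0 = -2.3562
ω = 0 → straight: x' = 0.5 + 0.25·cos(-2.3562)·1.0 = 0.3232
y' = -4 + 0.25·sin(-2.3562)·1.0 = -4.1768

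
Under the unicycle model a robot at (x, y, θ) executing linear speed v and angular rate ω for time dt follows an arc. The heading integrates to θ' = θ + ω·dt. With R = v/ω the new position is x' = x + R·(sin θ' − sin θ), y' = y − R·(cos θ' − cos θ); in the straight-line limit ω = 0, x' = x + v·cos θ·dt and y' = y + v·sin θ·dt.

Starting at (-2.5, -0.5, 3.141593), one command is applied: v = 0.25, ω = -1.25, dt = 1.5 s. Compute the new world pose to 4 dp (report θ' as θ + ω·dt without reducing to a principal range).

(-2.6908, -0.2401, 1.2666)

θ' = 3.1416 + -1.25·1.5 = 1.2666
R = v/ω = 0.25/-1.25 = -0.2000
x' = -2.5 + -0.2000·(sin 1.2666 − sin 3.1416) = -2.6908
y' = -0.5 − -0.2000·(cos 1.2666 − cos 3.1416) = -0.2401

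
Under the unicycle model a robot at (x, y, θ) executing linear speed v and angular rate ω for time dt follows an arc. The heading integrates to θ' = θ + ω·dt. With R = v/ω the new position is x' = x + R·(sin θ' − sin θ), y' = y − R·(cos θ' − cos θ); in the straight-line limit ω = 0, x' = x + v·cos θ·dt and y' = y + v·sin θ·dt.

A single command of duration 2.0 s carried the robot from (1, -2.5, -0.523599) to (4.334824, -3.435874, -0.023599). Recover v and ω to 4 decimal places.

v = 1.7500, ω = 0.2500

Δθ = -0.023599 − -0.523599 = 0.500000
ω = Δθ/dt = 0.500000/2.0 = 0.2500
R = Δx/(sin θ' − sin θ) = 7.0000
v = R·ω = 7.0000·0.2500 = 1.7500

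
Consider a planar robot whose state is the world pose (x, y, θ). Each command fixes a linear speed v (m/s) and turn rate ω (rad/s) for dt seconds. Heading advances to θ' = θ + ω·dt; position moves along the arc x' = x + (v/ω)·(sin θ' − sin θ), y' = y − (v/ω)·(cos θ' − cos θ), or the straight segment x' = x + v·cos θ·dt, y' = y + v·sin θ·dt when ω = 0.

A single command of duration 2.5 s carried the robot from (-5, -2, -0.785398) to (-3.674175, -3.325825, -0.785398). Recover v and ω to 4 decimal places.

Δθ = -0.785398 − -0.785398 = 0.000000
ω = Δθ/dt = 0.000000/2.5 = 0.0000
ω = 0 → v = (Δx·cos θ + Δy·sin θ)/dt = 0.7500

v = 0.7500, ω = 0.0000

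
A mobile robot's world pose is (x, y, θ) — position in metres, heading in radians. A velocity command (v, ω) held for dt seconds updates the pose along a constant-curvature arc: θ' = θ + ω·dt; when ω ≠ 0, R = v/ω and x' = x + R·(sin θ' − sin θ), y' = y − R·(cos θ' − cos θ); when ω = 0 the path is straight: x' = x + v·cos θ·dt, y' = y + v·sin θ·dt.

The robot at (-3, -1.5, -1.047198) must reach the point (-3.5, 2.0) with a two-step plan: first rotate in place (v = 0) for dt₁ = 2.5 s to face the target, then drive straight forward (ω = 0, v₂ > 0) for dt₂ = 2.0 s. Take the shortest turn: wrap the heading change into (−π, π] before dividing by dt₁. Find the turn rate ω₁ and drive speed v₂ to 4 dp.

heading to target = atan2(2−-1.5, -3.5−-3) = 1.7127
Δθ = wrap(1.7127 − -1.0472) = 2.7599; ω₁ = Δθ/dt₁ = 1.1040
distance = √((-3.5−-3)² + (2−-1.5)²) = 3.5355; v₂ = distance/dt₂ = 1.7678

ω₁ = 1.1040, v₂ = 1.7678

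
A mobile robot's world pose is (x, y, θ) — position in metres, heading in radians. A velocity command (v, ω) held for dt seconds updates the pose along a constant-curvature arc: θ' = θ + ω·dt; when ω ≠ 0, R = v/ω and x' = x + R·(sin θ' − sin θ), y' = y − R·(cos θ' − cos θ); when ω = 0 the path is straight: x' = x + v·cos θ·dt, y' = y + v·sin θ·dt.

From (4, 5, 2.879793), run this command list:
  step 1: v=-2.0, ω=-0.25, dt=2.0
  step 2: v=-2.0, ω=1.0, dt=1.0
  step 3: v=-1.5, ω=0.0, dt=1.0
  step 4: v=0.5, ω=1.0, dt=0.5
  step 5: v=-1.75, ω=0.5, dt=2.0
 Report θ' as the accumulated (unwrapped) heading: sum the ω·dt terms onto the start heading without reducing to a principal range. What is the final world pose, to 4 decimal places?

step 1: θ'=2.3798 (R=8.0000) → pose (7.4512, 3.0614, 2.3798)
step 2: θ'=3.3798 (R=-2.0000) → pose (9.3036, 2.5650, 3.3798)
step 3: θ'=3.3798 (straight) → pose (10.7612, 2.9189, 3.3798)
step 4: θ'=3.8798 (R=0.5000) → pose (10.5427, 2.8029, 3.8798)
step 5: θ'=4.8798 (R=-3.5000) → pose (11.6385, 5.9750, 4.8798)

(11.6385, 5.9750, 4.8798)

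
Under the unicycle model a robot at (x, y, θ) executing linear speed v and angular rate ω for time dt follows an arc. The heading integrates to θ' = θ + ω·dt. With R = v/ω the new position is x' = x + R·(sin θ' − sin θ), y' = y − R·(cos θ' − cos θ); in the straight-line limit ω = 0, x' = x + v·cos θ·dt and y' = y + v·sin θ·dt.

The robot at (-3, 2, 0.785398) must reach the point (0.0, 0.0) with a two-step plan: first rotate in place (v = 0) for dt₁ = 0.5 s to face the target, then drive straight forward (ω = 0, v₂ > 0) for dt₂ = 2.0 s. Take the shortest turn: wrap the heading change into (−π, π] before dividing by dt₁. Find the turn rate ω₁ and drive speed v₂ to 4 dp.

ω₁ = -2.7468, v₂ = 1.8028

heading to target = atan2(0−2, 0−-3) = -0.5880
Δθ = wrap(-0.5880 − 0.7854) = -1.3734; ω₁ = Δθ/dt₁ = -2.7468
distance = √((0−-3)² + (0−2)²) = 3.6056; v₂ = distance/dt₂ = 1.8028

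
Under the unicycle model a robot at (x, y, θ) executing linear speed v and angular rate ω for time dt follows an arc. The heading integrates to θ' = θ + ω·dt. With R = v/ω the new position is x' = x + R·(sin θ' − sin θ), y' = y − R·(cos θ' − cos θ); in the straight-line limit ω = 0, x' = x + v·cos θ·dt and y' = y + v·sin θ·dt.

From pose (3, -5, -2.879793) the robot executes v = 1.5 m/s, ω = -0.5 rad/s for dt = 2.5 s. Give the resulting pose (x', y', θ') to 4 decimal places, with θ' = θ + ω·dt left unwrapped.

(-0.2816, -3.7528, -4.1298)

θ' = -2.8798 + -0.5·2.5 = -4.1298
R = v/ω = 1.5/-0.5 = -3.0000
x' = 3 + -3.0000·(sin -4.1298 − sin -2.8798) = -0.2816
y' = -5 − -3.0000·(cos -4.1298 − cos -2.8798) = -3.7528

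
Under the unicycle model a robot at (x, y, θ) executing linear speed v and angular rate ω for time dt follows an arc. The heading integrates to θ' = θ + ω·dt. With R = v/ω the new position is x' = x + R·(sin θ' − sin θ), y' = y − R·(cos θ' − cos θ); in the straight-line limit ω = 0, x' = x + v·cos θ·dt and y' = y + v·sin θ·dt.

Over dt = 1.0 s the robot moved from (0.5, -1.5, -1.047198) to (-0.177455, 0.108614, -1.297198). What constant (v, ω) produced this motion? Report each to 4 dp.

Δθ = -1.297198 − -1.047198 = -0.250000
ω = Δθ/dt = -0.250000/1.0 = -0.2500
R = −Δy/(cos θ' − cos θ) = 7.0000
v = R·ω = 7.0000·-0.2500 = -1.7500

v = -1.7500, ω = -0.2500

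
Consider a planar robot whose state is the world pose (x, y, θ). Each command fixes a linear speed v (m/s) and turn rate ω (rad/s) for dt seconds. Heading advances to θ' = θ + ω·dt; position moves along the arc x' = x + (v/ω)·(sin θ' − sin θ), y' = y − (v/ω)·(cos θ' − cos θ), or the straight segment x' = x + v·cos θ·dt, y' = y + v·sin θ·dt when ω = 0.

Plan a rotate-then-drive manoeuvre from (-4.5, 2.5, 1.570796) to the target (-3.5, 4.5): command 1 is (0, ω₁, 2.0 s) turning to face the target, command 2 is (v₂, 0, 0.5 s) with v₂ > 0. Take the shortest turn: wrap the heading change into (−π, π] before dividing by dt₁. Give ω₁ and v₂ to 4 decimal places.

heading to target = atan2(4.5−2.5, -3.5−-4.5) = 1.1071
Δθ = wrap(1.1071 − 1.5708) = -0.4636; ω₁ = Δθ/dt₁ = -0.2318
distance = √((-3.5−-4.5)² + (4.5−2.5)²) = 2.2361; v₂ = distance/dt₂ = 4.4721

ω₁ = -0.2318, v₂ = 4.4721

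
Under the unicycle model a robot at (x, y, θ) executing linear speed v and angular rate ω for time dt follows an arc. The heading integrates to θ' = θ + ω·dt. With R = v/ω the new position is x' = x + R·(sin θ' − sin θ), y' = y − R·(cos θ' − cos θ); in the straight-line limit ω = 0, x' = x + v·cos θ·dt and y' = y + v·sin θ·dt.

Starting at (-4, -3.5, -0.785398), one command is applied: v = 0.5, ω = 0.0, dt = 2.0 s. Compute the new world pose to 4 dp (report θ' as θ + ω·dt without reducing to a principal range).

θ' = -0.7854 + 0.0·2.0 = -0.7854
ω = 0 → straight: x' = -4 + 0.5·cos(-0.7854)·2.0 = -3.2929
y' = -3.5 + 0.5·sin(-0.7854)·2.0 = -4.2071

(-3.2929, -4.2071, -0.7854)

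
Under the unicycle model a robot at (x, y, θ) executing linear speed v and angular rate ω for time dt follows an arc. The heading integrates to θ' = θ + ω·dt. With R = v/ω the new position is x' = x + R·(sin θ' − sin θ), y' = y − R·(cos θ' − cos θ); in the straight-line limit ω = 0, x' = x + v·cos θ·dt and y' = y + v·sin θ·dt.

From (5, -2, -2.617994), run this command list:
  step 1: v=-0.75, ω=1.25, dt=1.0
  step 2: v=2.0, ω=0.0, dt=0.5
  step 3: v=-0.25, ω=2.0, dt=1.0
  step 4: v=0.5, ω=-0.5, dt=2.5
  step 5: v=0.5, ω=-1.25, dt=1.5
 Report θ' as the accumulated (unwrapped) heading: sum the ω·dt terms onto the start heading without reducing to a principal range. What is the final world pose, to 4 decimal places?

(6.4729, -2.9000, -2.4930)

step 1: θ'=-1.3680 (R=-0.6000) → pose (5.2877, -1.3595, -1.3680)
step 2: θ'=-1.3680 (straight) → pose (5.4891, -2.3390, -1.3680)
step 3: θ'=0.6320 (R=-0.1250) → pose (5.2928, -2.2634, 0.6320)
step 4: θ'=-0.6180 (R=-1.0000) → pose (6.4630, -2.2552, -0.6180)
step 5: θ'=-2.4930 (R=-0.4000) → pose (6.4729, -2.9000, -2.4930)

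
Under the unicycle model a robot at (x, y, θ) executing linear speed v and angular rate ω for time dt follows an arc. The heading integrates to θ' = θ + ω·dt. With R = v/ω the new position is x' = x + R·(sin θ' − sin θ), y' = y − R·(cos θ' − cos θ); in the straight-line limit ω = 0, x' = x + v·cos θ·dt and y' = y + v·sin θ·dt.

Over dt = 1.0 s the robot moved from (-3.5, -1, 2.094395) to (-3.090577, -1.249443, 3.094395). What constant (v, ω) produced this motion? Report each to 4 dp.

Δθ = 3.094395 − 2.094395 = 1.000000
ω = Δθ/dt = 1.000000/1.0 = 1.0000
R = Δx/(sin θ' − sin θ) = -0.5000
v = R·ω = -0.5000·1.0000 = -0.5000

v = -0.5000, ω = 1.0000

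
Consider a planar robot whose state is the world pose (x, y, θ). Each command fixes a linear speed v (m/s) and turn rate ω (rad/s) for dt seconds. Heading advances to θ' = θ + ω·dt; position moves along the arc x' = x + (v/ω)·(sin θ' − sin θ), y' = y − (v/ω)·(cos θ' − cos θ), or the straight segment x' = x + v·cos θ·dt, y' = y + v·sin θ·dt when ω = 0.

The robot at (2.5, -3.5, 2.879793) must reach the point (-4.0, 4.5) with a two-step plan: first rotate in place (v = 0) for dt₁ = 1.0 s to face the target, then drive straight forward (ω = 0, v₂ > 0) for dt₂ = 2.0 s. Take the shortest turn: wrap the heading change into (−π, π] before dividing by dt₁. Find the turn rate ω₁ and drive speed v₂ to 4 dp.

heading to target = atan2(4.5−-3.5, -4−2.5) = 2.2531
Δθ = wrap(2.2531 − 2.8798) = -0.6267; ω₁ = Δθ/dt₁ = -0.6267
distance = √((-4−2.5)² + (4.5−-3.5)²) = 10.3078; v₂ = distance/dt₂ = 5.1539

ω₁ = -0.6267, v₂ = 5.1539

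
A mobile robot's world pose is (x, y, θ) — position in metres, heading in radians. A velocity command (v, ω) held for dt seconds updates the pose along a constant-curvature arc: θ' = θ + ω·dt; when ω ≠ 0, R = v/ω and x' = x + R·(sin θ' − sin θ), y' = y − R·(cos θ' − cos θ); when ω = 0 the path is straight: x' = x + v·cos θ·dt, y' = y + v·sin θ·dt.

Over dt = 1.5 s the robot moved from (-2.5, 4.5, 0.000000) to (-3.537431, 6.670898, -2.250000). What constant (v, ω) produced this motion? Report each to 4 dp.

v = -2.0000, ω = -1.5000

Δθ = -2.250000 − 0.000000 = -2.250000
ω = Δθ/dt = -2.250000/1.5 = -1.5000
R = −Δy/(cos θ' − cos θ) = 1.3333
v = R·ω = 1.3333·-1.5000 = -2.0000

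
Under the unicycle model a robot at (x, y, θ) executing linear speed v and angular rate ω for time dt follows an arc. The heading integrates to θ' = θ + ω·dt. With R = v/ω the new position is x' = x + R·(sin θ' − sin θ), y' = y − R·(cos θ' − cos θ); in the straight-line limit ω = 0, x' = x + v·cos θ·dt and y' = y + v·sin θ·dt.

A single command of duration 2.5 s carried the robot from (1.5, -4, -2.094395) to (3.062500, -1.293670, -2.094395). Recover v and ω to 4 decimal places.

Δθ = -2.094395 − -2.094395 = 0.000000
ω = Δθ/dt = 0.000000/2.5 = 0.0000
ω = 0 → v = (Δx·cos θ + Δy·sin θ)/dt = -1.2500

v = -1.2500, ω = 0.0000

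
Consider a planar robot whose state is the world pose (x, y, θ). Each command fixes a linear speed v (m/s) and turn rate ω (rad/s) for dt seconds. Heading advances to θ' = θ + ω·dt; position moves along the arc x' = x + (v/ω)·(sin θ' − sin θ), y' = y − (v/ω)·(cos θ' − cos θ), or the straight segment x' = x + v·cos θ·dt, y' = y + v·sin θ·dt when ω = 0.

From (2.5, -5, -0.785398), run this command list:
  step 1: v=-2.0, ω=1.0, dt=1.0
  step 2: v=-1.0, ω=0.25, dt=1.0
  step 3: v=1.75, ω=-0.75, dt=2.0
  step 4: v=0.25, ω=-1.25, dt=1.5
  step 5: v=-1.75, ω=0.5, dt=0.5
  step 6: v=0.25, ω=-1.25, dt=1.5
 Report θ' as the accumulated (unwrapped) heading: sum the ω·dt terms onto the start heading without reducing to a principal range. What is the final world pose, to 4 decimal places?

(3.1741, -5.5382, -4.5354)

step 1: θ'=0.2146 (R=-2.0000) → pose (0.6599, -4.4601, 0.2146)
step 2: θ'=0.4646 (R=-4.0000) → pose (-0.2806, -4.7923, 0.4646)
step 3: θ'=-1.0354 (R=-2.3333) → pose (2.7717, -5.6879, -1.0354)
step 4: θ'=-2.9104 (R=-0.2000) → pose (2.6456, -5.9846, -2.9104)
step 5: θ'=-2.6604 (R=-3.5000) → pose (3.4635, -5.6803, -2.6604)
step 6: θ'=-4.5354 (R=-0.2000) → pose (3.1741, -5.5382, -4.5354)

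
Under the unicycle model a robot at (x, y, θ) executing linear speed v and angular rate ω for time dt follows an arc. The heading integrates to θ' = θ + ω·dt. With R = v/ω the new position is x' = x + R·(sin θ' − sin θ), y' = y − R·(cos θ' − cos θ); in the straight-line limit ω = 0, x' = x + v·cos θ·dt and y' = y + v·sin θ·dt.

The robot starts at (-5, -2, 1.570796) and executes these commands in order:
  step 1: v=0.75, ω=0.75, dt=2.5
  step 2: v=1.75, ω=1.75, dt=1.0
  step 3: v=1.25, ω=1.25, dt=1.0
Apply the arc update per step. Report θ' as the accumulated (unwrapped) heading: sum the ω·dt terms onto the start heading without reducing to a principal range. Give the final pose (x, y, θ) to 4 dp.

step 1: θ'=3.4458 (R=1.0000) → pose (-6.2995, -1.0459, 3.4458)
step 2: θ'=5.1958 (R=1.0000) → pose (-6.8854, -2.4648, 5.1958)
step 3: θ'=6.4458 (R=1.0000) → pose (-5.8381, -2.9868, 6.4458)

(-5.8381, -2.9868, 6.4458)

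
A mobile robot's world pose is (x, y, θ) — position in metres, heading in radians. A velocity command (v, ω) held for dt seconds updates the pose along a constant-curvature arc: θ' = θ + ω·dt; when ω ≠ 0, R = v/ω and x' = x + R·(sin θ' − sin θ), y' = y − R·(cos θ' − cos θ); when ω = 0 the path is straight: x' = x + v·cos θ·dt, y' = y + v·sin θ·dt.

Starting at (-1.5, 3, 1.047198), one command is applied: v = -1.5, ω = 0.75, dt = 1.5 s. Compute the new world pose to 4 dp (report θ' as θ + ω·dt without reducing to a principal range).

(-1.4170, 0.8684, 2.1722)

θ' = 1.0472 + 0.75·1.5 = 2.1722
R = v/ω = -1.5/0.75 = -2.0000
x' = -1.5 + -2.0000·(sin 2.1722 − sin 1.0472) = -1.4170
y' = 3 − -2.0000·(cos 2.1722 − cos 1.0472) = 0.8684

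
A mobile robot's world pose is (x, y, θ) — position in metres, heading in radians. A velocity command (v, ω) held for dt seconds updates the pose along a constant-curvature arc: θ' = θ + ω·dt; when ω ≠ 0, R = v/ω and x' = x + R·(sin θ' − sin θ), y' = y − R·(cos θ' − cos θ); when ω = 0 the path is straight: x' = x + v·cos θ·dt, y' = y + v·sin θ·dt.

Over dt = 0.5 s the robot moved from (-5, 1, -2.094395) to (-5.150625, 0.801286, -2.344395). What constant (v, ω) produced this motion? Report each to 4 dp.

Δθ = -2.344395 − -2.094395 = -0.250000
ω = Δθ/dt = -0.250000/0.5 = -0.5000
R = −Δy/(cos θ' − cos θ) = -1.0000
v = R·ω = -1.0000·-0.5000 = 0.5000

v = 0.5000, ω = -0.5000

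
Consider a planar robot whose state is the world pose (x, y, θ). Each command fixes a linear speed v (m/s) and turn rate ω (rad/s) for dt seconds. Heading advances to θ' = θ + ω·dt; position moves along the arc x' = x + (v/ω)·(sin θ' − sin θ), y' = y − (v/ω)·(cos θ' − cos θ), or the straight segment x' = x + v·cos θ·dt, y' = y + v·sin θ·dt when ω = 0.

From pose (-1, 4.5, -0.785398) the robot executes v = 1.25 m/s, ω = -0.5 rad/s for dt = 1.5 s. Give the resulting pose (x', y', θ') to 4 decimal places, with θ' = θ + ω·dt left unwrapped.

θ' = -0.7854 + -0.5·1.5 = -1.5354
R = v/ω = 1.25/-0.5 = -2.5000
x' = -1 + -2.5000·(sin -1.5354 − sin -0.7854) = -0.2693
y' = 4.5 − -2.5000·(cos -1.5354 − cos -0.7854) = 2.8207

(-0.2693, 2.8207, -1.5354)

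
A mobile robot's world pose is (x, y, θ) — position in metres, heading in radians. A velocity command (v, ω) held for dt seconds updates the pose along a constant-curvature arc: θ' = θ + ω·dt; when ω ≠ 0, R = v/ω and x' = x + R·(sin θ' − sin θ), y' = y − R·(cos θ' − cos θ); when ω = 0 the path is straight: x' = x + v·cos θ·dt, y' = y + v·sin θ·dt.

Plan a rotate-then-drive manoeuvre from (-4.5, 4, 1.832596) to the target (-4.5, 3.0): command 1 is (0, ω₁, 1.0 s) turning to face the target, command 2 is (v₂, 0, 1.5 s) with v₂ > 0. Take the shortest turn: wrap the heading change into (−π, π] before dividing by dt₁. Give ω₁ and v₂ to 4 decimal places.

ω₁ = 2.8798, v₂ = 0.6667

heading to target = atan2(3−4, -4.5−-4.5) = -1.5708
Δθ = wrap(-1.5708 − 1.8326) = 2.8798; ω₁ = Δθ/dt₁ = 2.8798
distance = √((-4.5−-4.5)² + (3−4)²) = 1.0000; v₂ = distance/dt₂ = 0.6667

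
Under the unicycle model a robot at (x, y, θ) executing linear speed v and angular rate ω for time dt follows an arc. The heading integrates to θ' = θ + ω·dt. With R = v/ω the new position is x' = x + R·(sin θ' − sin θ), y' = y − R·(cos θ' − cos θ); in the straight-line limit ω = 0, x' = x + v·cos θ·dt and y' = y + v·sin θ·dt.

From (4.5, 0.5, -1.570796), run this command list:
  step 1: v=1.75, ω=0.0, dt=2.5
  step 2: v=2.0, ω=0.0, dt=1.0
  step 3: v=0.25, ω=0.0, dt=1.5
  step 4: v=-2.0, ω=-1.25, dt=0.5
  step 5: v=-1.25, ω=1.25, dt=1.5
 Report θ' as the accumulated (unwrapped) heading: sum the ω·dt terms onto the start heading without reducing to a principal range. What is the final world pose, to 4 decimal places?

step 1: θ'=-1.5708 (straight) → pose (4.5000, -3.8750, -1.5708)
step 2: θ'=-1.5708 (straight) → pose (4.5000, -5.8750, -1.5708)
step 3: θ'=-1.5708 (straight) → pose (4.5000, -6.2500, -1.5708)
step 4: θ'=-2.1958 (R=1.6000) → pose (4.8025, -5.3138, -2.1958)
step 5: θ'=-0.3208 (R=-1.0000) → pose (4.3068, -3.7798, -0.3208)

(4.3068, -3.7798, -0.3208)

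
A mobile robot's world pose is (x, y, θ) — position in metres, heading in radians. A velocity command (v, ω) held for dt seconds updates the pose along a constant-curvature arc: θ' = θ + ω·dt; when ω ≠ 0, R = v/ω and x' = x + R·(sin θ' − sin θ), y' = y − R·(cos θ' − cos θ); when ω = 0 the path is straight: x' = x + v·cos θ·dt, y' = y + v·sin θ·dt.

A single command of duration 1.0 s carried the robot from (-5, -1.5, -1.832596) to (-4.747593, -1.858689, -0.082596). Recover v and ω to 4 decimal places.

v = 0.5000, ω = 1.7500

Δθ = -0.082596 − -1.832596 = 1.750000
ω = Δθ/dt = 1.750000/1.0 = 1.7500
R = −Δy/(cos θ' − cos θ) = 0.2857
v = R·ω = 0.2857·1.7500 = 0.5000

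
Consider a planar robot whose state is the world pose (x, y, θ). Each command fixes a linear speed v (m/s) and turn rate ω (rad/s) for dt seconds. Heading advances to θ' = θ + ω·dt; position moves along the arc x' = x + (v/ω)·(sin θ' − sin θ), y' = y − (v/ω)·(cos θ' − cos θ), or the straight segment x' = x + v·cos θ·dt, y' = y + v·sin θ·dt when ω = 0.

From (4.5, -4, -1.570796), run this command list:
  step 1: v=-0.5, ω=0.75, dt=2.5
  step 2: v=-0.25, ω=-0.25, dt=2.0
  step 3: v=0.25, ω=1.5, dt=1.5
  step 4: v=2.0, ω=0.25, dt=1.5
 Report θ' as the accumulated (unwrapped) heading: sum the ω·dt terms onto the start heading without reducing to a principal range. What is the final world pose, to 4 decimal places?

step 1: θ'=0.3042 (R=-0.6667) → pose (3.6336, -3.3639, 0.3042)
step 2: θ'=-0.1958 (R=1.0000) → pose (3.1396, -3.3908, -0.1958)
step 3: θ'=2.0542 (R=0.1667) → pose (3.3196, -3.1498, 2.0542)
step 4: θ'=2.4292 (R=8.0000) → pose (1.4654, -0.8138, 2.4292)

(1.4654, -0.8138, 2.4292)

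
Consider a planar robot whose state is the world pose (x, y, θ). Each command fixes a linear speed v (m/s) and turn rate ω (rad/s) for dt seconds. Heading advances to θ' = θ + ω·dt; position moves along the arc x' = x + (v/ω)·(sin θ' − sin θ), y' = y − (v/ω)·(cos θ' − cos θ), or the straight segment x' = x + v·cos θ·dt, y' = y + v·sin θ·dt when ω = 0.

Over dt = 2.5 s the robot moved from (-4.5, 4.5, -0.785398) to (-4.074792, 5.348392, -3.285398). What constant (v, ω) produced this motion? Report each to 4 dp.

v = -0.5000, ω = -1.0000

Δθ = -3.285398 − -0.785398 = -2.500000
ω = Δθ/dt = -2.500000/2.5 = -1.0000
R = −Δy/(cos θ' − cos θ) = 0.5000
v = R·ω = 0.5000·-1.0000 = -0.5000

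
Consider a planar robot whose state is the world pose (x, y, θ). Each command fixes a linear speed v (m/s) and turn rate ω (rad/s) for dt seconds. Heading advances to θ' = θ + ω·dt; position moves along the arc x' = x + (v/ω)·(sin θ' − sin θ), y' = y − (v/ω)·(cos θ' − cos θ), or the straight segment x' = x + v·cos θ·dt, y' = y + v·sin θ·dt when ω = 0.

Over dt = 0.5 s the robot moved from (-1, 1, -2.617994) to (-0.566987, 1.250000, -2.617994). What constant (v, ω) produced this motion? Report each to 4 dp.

Δθ = -2.617994 − -2.617994 = 0.000000
ω = Δθ/dt = 0.000000/0.5 = 0.0000
ω = 0 → v = (Δx·cos θ + Δy·sin θ)/dt = -1.0000

v = -1.0000, ω = 0.0000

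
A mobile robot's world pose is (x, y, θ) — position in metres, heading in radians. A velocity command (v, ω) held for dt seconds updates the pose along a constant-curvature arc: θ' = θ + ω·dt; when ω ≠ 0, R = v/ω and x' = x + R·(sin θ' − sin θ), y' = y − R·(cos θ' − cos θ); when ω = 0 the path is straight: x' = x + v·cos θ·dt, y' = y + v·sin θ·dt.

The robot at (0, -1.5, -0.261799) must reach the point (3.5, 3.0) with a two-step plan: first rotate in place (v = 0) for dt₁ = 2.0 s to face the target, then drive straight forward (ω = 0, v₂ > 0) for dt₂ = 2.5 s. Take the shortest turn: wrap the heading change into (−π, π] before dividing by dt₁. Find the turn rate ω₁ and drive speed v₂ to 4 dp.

heading to target = atan2(3−-1.5, 3.5−0) = 0.9098
Δθ = wrap(0.9098 − -0.2618) = 1.1716; ω₁ = Δθ/dt₁ = 0.5858
distance = √((3.5−0)² + (3−-1.5)²) = 5.7009; v₂ = distance/dt₂ = 2.2804

ω₁ = 0.5858, v₂ = 2.2804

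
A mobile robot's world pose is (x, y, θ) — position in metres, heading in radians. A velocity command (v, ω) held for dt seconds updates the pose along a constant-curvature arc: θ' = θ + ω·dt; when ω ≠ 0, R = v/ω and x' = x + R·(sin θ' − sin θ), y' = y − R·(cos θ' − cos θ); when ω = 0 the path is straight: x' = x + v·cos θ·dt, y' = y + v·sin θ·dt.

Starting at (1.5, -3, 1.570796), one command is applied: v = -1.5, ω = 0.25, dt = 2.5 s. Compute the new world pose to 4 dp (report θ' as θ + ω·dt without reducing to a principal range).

θ' = 1.5708 + 0.25·2.5 = 2.1958
R = v/ω = -1.5/0.25 = -6.0000
x' = 1.5 + -6.0000·(sin 2.1958 − sin 1.5708) = 2.6342
y' = -3 − -6.0000·(cos 2.1958 − cos 1.5708) = -6.5106

(2.6342, -6.5106, 2.1958)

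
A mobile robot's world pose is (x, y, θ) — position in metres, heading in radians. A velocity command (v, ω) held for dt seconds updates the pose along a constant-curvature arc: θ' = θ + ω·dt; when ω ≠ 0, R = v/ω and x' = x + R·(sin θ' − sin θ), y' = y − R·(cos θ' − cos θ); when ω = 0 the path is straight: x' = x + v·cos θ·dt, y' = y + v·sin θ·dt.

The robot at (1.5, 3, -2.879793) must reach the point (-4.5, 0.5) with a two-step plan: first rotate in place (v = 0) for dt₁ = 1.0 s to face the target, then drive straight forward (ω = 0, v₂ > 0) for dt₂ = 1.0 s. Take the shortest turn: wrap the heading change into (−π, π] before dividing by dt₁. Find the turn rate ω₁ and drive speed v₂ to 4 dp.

ω₁ = 0.1330, v₂ = 6.5000

heading to target = atan2(0.5−3, -4.5−1.5) = -2.7468
Δθ = wrap(-2.7468 − -2.8798) = 0.1330; ω₁ = Δθ/dt₁ = 0.1330
distance = √((-4.5−1.5)² + (0.5−3)²) = 6.5000; v₂ = distance/dt₂ = 6.5000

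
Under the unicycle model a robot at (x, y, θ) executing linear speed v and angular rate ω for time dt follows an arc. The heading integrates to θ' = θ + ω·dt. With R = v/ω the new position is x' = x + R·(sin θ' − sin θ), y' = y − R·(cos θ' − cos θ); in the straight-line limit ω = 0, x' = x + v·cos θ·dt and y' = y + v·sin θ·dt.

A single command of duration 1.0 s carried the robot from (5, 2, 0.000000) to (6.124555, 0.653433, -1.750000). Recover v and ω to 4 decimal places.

v = 2.0000, ω = -1.7500

Δθ = -1.750000 − 0.000000 = -1.750000
ω = Δθ/dt = -1.750000/1.0 = -1.7500
R = −Δy/(cos θ' − cos θ) = -1.1429
v = R·ω = -1.1429·-1.7500 = 2.0000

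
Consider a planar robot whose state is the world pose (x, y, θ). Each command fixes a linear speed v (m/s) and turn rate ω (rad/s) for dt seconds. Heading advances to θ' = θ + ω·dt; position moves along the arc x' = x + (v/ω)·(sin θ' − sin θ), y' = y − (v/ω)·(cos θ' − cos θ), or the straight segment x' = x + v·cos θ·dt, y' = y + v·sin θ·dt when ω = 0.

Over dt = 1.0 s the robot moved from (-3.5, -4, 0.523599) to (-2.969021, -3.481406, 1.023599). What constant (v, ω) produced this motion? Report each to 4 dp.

Δθ = 1.023599 − 0.523599 = 0.500000
ω = Δθ/dt = 0.500000/1.0 = 0.5000
R = Δx/(sin θ' − sin θ) = 1.5000
v = R·ω = 1.5000·0.5000 = 0.7500

v = 0.7500, ω = 0.5000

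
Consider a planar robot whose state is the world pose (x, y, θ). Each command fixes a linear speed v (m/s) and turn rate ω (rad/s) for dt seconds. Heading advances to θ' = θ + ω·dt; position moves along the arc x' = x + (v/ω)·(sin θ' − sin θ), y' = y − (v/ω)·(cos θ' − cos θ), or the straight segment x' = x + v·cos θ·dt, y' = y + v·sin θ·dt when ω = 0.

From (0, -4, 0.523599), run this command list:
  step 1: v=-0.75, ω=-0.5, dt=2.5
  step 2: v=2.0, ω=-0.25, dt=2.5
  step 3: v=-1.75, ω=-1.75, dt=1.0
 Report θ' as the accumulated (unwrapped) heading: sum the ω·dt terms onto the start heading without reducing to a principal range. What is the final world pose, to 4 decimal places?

step 1: θ'=-0.7264 (R=1.5000) → pose (-1.7463, -3.8223, -0.7264)
step 2: θ'=-1.3514 (R=-8.0000) → pose (0.7485, -8.0618, -1.3514)
step 3: θ'=-3.1014 (R=1.0000) → pose (1.6843, -6.8449, -3.1014)

(1.6843, -6.8449, -3.1014)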